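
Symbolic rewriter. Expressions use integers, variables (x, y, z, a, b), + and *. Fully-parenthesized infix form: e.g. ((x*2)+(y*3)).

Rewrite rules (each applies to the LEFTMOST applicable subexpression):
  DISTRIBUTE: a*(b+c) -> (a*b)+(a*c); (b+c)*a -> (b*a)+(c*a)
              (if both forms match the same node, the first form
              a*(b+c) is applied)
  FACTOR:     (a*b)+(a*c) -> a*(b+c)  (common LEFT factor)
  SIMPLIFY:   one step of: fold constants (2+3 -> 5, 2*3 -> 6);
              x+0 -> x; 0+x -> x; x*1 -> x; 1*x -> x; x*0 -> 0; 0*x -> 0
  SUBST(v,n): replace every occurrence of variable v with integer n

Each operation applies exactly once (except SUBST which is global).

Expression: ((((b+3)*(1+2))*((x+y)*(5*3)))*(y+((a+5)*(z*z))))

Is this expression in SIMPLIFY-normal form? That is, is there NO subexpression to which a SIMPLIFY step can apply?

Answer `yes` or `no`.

Expression: ((((b+3)*(1+2))*((x+y)*(5*3)))*(y+((a+5)*(z*z))))
Scanning for simplifiable subexpressions (pre-order)...
  at root: ((((b+3)*(1+2))*((x+y)*(5*3)))*(y+((a+5)*(z*z)))) (not simplifiable)
  at L: (((b+3)*(1+2))*((x+y)*(5*3))) (not simplifiable)
  at LL: ((b+3)*(1+2)) (not simplifiable)
  at LLL: (b+3) (not simplifiable)
  at LLR: (1+2) (SIMPLIFIABLE)
  at LR: ((x+y)*(5*3)) (not simplifiable)
  at LRL: (x+y) (not simplifiable)
  at LRR: (5*3) (SIMPLIFIABLE)
  at R: (y+((a+5)*(z*z))) (not simplifiable)
  at RR: ((a+5)*(z*z)) (not simplifiable)
  at RRL: (a+5) (not simplifiable)
  at RRR: (z*z) (not simplifiable)
Found simplifiable subexpr at path LLR: (1+2)
One SIMPLIFY step would give: ((((b+3)*3)*((x+y)*(5*3)))*(y+((a+5)*(z*z))))
-> NOT in normal form.

Answer: no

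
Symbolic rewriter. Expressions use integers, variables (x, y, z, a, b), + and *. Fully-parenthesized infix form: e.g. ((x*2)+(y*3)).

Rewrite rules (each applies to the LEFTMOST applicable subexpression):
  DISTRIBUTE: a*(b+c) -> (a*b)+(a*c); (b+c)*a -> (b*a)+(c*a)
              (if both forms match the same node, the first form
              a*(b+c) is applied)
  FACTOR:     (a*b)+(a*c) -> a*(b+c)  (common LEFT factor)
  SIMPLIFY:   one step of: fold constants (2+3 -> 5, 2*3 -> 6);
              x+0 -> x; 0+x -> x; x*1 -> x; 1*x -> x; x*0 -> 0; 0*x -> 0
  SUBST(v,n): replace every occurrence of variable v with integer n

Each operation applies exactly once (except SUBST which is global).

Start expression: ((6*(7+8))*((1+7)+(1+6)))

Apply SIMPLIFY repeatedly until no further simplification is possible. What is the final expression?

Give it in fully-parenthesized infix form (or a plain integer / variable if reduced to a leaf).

Answer: 1350

Derivation:
Start: ((6*(7+8))*((1+7)+(1+6)))
Step 1: at LR: (7+8) -> 15; overall: ((6*(7+8))*((1+7)+(1+6))) -> ((6*15)*((1+7)+(1+6)))
Step 2: at L: (6*15) -> 90; overall: ((6*15)*((1+7)+(1+6))) -> (90*((1+7)+(1+6)))
Step 3: at RL: (1+7) -> 8; overall: (90*((1+7)+(1+6))) -> (90*(8+(1+6)))
Step 4: at RR: (1+6) -> 7; overall: (90*(8+(1+6))) -> (90*(8+7))
Step 5: at R: (8+7) -> 15; overall: (90*(8+7)) -> (90*15)
Step 6: at root: (90*15) -> 1350; overall: (90*15) -> 1350
Fixed point: 1350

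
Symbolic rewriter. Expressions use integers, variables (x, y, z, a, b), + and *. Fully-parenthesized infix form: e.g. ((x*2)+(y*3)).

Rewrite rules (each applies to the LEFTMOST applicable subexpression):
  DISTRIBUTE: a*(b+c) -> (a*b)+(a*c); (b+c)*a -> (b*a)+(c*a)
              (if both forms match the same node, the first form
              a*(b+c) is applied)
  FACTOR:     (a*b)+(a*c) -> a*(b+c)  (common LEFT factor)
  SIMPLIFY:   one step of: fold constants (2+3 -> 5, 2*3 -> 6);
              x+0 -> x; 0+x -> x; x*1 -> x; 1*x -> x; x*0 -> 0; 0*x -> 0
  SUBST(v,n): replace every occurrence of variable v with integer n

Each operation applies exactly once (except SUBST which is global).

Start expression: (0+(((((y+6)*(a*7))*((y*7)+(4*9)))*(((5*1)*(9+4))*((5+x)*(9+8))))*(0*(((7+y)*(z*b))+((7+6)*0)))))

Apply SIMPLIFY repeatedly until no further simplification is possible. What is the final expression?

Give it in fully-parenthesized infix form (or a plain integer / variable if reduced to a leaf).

Answer: 0

Derivation:
Start: (0+(((((y+6)*(a*7))*((y*7)+(4*9)))*(((5*1)*(9+4))*((5+x)*(9+8))))*(0*(((7+y)*(z*b))+((7+6)*0)))))
Step 1: at root: (0+(((((y+6)*(a*7))*((y*7)+(4*9)))*(((5*1)*(9+4))*((5+x)*(9+8))))*(0*(((7+y)*(z*b))+((7+6)*0))))) -> (((((y+6)*(a*7))*((y*7)+(4*9)))*(((5*1)*(9+4))*((5+x)*(9+8))))*(0*(((7+y)*(z*b))+((7+6)*0)))); overall: (0+(((((y+6)*(a*7))*((y*7)+(4*9)))*(((5*1)*(9+4))*((5+x)*(9+8))))*(0*(((7+y)*(z*b))+((7+6)*0))))) -> (((((y+6)*(a*7))*((y*7)+(4*9)))*(((5*1)*(9+4))*((5+x)*(9+8))))*(0*(((7+y)*(z*b))+((7+6)*0))))
Step 2: at LLRR: (4*9) -> 36; overall: (((((y+6)*(a*7))*((y*7)+(4*9)))*(((5*1)*(9+4))*((5+x)*(9+8))))*(0*(((7+y)*(z*b))+((7+6)*0)))) -> (((((y+6)*(a*7))*((y*7)+36))*(((5*1)*(9+4))*((5+x)*(9+8))))*(0*(((7+y)*(z*b))+((7+6)*0))))
Step 3: at LRLL: (5*1) -> 5; overall: (((((y+6)*(a*7))*((y*7)+36))*(((5*1)*(9+4))*((5+x)*(9+8))))*(0*(((7+y)*(z*b))+((7+6)*0)))) -> (((((y+6)*(a*7))*((y*7)+36))*((5*(9+4))*((5+x)*(9+8))))*(0*(((7+y)*(z*b))+((7+6)*0))))
Step 4: at LRLR: (9+4) -> 13; overall: (((((y+6)*(a*7))*((y*7)+36))*((5*(9+4))*((5+x)*(9+8))))*(0*(((7+y)*(z*b))+((7+6)*0)))) -> (((((y+6)*(a*7))*((y*7)+36))*((5*13)*((5+x)*(9+8))))*(0*(((7+y)*(z*b))+((7+6)*0))))
Step 5: at LRL: (5*13) -> 65; overall: (((((y+6)*(a*7))*((y*7)+36))*((5*13)*((5+x)*(9+8))))*(0*(((7+y)*(z*b))+((7+6)*0)))) -> (((((y+6)*(a*7))*((y*7)+36))*(65*((5+x)*(9+8))))*(0*(((7+y)*(z*b))+((7+6)*0))))
Step 6: at LRRR: (9+8) -> 17; overall: (((((y+6)*(a*7))*((y*7)+36))*(65*((5+x)*(9+8))))*(0*(((7+y)*(z*b))+((7+6)*0)))) -> (((((y+6)*(a*7))*((y*7)+36))*(65*((5+x)*17)))*(0*(((7+y)*(z*b))+((7+6)*0))))
Step 7: at R: (0*(((7+y)*(z*b))+((7+6)*0))) -> 0; overall: (((((y+6)*(a*7))*((y*7)+36))*(65*((5+x)*17)))*(0*(((7+y)*(z*b))+((7+6)*0)))) -> (((((y+6)*(a*7))*((y*7)+36))*(65*((5+x)*17)))*0)
Step 8: at root: (((((y+6)*(a*7))*((y*7)+36))*(65*((5+x)*17)))*0) -> 0; overall: (((((y+6)*(a*7))*((y*7)+36))*(65*((5+x)*17)))*0) -> 0
Fixed point: 0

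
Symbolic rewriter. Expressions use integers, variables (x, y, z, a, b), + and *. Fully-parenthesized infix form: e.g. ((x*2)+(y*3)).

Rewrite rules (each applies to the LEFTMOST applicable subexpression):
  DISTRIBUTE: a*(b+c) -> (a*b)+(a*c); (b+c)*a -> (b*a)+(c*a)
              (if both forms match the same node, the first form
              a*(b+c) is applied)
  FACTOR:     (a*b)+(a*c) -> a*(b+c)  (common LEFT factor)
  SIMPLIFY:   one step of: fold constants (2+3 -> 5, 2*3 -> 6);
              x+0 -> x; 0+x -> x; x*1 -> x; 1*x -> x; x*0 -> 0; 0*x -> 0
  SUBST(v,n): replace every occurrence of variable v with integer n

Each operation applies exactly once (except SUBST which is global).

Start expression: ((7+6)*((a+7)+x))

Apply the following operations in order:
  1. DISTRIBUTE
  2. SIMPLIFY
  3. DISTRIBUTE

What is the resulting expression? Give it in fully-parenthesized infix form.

Answer: (((13*a)+(13*7))+((7+6)*x))

Derivation:
Start: ((7+6)*((a+7)+x))
Apply DISTRIBUTE at root (target: ((7+6)*((a+7)+x))): ((7+6)*((a+7)+x)) -> (((7+6)*(a+7))+((7+6)*x))
Apply SIMPLIFY at LL (target: (7+6)): (((7+6)*(a+7))+((7+6)*x)) -> ((13*(a+7))+((7+6)*x))
Apply DISTRIBUTE at L (target: (13*(a+7))): ((13*(a+7))+((7+6)*x)) -> (((13*a)+(13*7))+((7+6)*x))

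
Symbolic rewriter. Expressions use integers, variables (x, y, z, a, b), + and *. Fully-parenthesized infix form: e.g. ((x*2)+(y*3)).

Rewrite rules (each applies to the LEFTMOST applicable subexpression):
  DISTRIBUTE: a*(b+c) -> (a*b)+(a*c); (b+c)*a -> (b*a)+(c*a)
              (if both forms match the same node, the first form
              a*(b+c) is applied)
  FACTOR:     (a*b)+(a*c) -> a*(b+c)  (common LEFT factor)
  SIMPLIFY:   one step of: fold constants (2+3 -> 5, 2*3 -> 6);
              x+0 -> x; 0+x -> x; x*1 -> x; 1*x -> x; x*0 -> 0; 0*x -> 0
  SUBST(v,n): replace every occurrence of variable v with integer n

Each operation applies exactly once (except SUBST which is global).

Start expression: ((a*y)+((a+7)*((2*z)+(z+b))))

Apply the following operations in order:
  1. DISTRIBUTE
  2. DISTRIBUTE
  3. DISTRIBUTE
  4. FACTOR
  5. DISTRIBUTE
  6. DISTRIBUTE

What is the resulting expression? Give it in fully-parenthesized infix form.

Start: ((a*y)+((a+7)*((2*z)+(z+b))))
Apply DISTRIBUTE at R (target: ((a+7)*((2*z)+(z+b)))): ((a*y)+((a+7)*((2*z)+(z+b)))) -> ((a*y)+(((a+7)*(2*z))+((a+7)*(z+b))))
Apply DISTRIBUTE at RL (target: ((a+7)*(2*z))): ((a*y)+(((a+7)*(2*z))+((a+7)*(z+b)))) -> ((a*y)+(((a*(2*z))+(7*(2*z)))+((a+7)*(z+b))))
Apply DISTRIBUTE at RR (target: ((a+7)*(z+b))): ((a*y)+(((a*(2*z))+(7*(2*z)))+((a+7)*(z+b)))) -> ((a*y)+(((a*(2*z))+(7*(2*z)))+(((a+7)*z)+((a+7)*b))))
Apply FACTOR at RR (target: (((a+7)*z)+((a+7)*b))): ((a*y)+(((a*(2*z))+(7*(2*z)))+(((a+7)*z)+((a+7)*b)))) -> ((a*y)+(((a*(2*z))+(7*(2*z)))+((a+7)*(z+b))))
Apply DISTRIBUTE at RR (target: ((a+7)*(z+b))): ((a*y)+(((a*(2*z))+(7*(2*z)))+((a+7)*(z+b)))) -> ((a*y)+(((a*(2*z))+(7*(2*z)))+(((a+7)*z)+((a+7)*b))))
Apply DISTRIBUTE at RRL (target: ((a+7)*z)): ((a*y)+(((a*(2*z))+(7*(2*z)))+(((a+7)*z)+((a+7)*b)))) -> ((a*y)+(((a*(2*z))+(7*(2*z)))+(((a*z)+(7*z))+((a+7)*b))))

Answer: ((a*y)+(((a*(2*z))+(7*(2*z)))+(((a*z)+(7*z))+((a+7)*b))))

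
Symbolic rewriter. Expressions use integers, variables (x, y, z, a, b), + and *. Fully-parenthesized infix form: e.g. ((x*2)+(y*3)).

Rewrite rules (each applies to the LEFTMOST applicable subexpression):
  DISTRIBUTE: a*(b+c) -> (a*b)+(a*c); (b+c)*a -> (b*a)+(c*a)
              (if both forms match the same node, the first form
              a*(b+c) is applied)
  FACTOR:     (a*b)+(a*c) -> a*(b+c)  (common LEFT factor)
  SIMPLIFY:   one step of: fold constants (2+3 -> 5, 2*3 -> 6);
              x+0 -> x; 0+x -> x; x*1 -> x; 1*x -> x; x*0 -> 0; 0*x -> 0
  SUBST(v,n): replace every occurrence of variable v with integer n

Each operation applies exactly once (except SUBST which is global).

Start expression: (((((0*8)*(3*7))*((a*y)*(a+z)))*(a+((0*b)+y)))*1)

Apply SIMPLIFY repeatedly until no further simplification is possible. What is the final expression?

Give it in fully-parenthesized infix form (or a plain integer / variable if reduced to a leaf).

Answer: 0

Derivation:
Start: (((((0*8)*(3*7))*((a*y)*(a+z)))*(a+((0*b)+y)))*1)
Step 1: at root: (((((0*8)*(3*7))*((a*y)*(a+z)))*(a+((0*b)+y)))*1) -> ((((0*8)*(3*7))*((a*y)*(a+z)))*(a+((0*b)+y))); overall: (((((0*8)*(3*7))*((a*y)*(a+z)))*(a+((0*b)+y)))*1) -> ((((0*8)*(3*7))*((a*y)*(a+z)))*(a+((0*b)+y)))
Step 2: at LLL: (0*8) -> 0; overall: ((((0*8)*(3*7))*((a*y)*(a+z)))*(a+((0*b)+y))) -> (((0*(3*7))*((a*y)*(a+z)))*(a+((0*b)+y)))
Step 3: at LL: (0*(3*7)) -> 0; overall: (((0*(3*7))*((a*y)*(a+z)))*(a+((0*b)+y))) -> ((0*((a*y)*(a+z)))*(a+((0*b)+y)))
Step 4: at L: (0*((a*y)*(a+z))) -> 0; overall: ((0*((a*y)*(a+z)))*(a+((0*b)+y))) -> (0*(a+((0*b)+y)))
Step 5: at root: (0*(a+((0*b)+y))) -> 0; overall: (0*(a+((0*b)+y))) -> 0
Fixed point: 0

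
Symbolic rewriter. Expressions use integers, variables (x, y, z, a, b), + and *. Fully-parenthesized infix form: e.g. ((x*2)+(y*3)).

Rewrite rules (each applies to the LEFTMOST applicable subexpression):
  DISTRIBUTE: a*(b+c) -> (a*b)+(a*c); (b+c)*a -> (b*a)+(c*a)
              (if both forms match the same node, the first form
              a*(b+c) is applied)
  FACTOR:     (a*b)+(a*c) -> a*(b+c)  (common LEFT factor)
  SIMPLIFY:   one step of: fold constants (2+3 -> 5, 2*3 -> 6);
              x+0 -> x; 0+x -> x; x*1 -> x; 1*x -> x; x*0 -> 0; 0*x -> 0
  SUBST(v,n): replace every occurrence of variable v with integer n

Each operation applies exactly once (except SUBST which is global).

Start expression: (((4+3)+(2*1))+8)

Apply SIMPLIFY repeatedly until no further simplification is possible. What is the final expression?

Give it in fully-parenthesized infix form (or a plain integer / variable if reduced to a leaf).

Answer: 17

Derivation:
Start: (((4+3)+(2*1))+8)
Step 1: at LL: (4+3) -> 7; overall: (((4+3)+(2*1))+8) -> ((7+(2*1))+8)
Step 2: at LR: (2*1) -> 2; overall: ((7+(2*1))+8) -> ((7+2)+8)
Step 3: at L: (7+2) -> 9; overall: ((7+2)+8) -> (9+8)
Step 4: at root: (9+8) -> 17; overall: (9+8) -> 17
Fixed point: 17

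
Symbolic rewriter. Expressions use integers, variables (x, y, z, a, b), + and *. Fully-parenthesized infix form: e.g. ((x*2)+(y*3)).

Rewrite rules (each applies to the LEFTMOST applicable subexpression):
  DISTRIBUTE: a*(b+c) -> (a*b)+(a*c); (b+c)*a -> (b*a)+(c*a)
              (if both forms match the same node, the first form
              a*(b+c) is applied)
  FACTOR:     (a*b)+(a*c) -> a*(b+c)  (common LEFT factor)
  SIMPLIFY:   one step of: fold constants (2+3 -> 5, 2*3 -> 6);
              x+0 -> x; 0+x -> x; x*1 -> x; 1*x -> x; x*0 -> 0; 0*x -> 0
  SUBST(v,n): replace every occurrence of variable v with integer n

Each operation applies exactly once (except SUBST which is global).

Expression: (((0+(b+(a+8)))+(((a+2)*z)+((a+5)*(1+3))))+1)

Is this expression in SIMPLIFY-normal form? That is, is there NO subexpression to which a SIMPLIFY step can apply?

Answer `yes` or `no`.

Answer: no

Derivation:
Expression: (((0+(b+(a+8)))+(((a+2)*z)+((a+5)*(1+3))))+1)
Scanning for simplifiable subexpressions (pre-order)...
  at root: (((0+(b+(a+8)))+(((a+2)*z)+((a+5)*(1+3))))+1) (not simplifiable)
  at L: ((0+(b+(a+8)))+(((a+2)*z)+((a+5)*(1+3)))) (not simplifiable)
  at LL: (0+(b+(a+8))) (SIMPLIFIABLE)
  at LLR: (b+(a+8)) (not simplifiable)
  at LLRR: (a+8) (not simplifiable)
  at LR: (((a+2)*z)+((a+5)*(1+3))) (not simplifiable)
  at LRL: ((a+2)*z) (not simplifiable)
  at LRLL: (a+2) (not simplifiable)
  at LRR: ((a+5)*(1+3)) (not simplifiable)
  at LRRL: (a+5) (not simplifiable)
  at LRRR: (1+3) (SIMPLIFIABLE)
Found simplifiable subexpr at path LL: (0+(b+(a+8)))
One SIMPLIFY step would give: (((b+(a+8))+(((a+2)*z)+((a+5)*(1+3))))+1)
-> NOT in normal form.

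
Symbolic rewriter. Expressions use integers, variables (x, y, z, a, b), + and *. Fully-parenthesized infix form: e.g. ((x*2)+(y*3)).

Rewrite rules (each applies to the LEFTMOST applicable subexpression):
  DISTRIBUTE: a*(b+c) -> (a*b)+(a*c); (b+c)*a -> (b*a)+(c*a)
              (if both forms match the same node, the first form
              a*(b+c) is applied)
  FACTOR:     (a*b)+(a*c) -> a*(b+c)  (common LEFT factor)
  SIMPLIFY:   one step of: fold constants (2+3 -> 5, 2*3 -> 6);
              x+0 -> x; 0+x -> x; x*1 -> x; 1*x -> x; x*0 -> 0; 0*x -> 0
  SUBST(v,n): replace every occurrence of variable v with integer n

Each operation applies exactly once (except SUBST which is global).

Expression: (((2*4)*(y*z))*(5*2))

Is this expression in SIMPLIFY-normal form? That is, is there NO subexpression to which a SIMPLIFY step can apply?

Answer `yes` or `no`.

Expression: (((2*4)*(y*z))*(5*2))
Scanning for simplifiable subexpressions (pre-order)...
  at root: (((2*4)*(y*z))*(5*2)) (not simplifiable)
  at L: ((2*4)*(y*z)) (not simplifiable)
  at LL: (2*4) (SIMPLIFIABLE)
  at LR: (y*z) (not simplifiable)
  at R: (5*2) (SIMPLIFIABLE)
Found simplifiable subexpr at path LL: (2*4)
One SIMPLIFY step would give: ((8*(y*z))*(5*2))
-> NOT in normal form.

Answer: no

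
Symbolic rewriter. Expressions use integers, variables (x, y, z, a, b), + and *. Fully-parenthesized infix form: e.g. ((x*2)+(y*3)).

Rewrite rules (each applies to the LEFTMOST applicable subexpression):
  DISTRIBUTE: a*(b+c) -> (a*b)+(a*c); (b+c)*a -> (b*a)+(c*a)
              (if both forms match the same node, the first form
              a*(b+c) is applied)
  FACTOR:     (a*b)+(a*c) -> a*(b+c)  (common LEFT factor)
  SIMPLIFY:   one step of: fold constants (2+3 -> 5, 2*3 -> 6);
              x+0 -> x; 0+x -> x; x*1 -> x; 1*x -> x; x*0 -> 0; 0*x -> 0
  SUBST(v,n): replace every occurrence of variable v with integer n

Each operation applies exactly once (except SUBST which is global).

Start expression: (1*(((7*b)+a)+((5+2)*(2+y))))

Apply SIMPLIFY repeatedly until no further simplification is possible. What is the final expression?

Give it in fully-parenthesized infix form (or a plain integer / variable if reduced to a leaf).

Start: (1*(((7*b)+a)+((5+2)*(2+y))))
Step 1: at root: (1*(((7*b)+a)+((5+2)*(2+y)))) -> (((7*b)+a)+((5+2)*(2+y))); overall: (1*(((7*b)+a)+((5+2)*(2+y)))) -> (((7*b)+a)+((5+2)*(2+y)))
Step 2: at RL: (5+2) -> 7; overall: (((7*b)+a)+((5+2)*(2+y))) -> (((7*b)+a)+(7*(2+y)))
Fixed point: (((7*b)+a)+(7*(2+y)))

Answer: (((7*b)+a)+(7*(2+y)))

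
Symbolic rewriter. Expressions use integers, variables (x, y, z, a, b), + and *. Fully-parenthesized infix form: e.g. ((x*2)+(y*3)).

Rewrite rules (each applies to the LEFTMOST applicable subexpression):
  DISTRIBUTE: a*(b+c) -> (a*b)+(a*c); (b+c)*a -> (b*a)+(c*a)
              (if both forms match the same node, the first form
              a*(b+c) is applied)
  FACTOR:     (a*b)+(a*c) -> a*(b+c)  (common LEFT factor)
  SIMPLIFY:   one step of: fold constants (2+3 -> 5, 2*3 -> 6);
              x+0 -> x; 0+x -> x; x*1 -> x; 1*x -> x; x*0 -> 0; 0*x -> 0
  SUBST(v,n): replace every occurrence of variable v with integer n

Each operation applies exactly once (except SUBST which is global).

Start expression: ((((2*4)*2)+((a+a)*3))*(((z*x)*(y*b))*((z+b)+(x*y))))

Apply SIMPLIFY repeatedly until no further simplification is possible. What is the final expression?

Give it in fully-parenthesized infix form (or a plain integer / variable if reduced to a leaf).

Start: ((((2*4)*2)+((a+a)*3))*(((z*x)*(y*b))*((z+b)+(x*y))))
Step 1: at LLL: (2*4) -> 8; overall: ((((2*4)*2)+((a+a)*3))*(((z*x)*(y*b))*((z+b)+(x*y)))) -> (((8*2)+((a+a)*3))*(((z*x)*(y*b))*((z+b)+(x*y))))
Step 2: at LL: (8*2) -> 16; overall: (((8*2)+((a+a)*3))*(((z*x)*(y*b))*((z+b)+(x*y)))) -> ((16+((a+a)*3))*(((z*x)*(y*b))*((z+b)+(x*y))))
Fixed point: ((16+((a+a)*3))*(((z*x)*(y*b))*((z+b)+(x*y))))

Answer: ((16+((a+a)*3))*(((z*x)*(y*b))*((z+b)+(x*y))))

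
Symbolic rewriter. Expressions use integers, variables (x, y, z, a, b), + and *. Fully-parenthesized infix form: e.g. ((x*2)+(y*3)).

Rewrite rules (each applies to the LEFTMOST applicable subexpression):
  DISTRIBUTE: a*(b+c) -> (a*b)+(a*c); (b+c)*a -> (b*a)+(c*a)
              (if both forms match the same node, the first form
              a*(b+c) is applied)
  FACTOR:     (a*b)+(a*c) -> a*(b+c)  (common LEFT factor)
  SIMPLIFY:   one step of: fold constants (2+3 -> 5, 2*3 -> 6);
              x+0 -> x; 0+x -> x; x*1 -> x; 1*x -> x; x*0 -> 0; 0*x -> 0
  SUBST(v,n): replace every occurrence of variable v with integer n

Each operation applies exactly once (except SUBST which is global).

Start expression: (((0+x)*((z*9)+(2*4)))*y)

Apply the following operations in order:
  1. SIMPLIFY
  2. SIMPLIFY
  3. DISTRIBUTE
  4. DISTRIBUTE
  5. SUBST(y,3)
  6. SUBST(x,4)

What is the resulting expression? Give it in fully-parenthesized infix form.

Answer: (((4*(z*9))*3)+((4*8)*3))

Derivation:
Start: (((0+x)*((z*9)+(2*4)))*y)
Apply SIMPLIFY at LL (target: (0+x)): (((0+x)*((z*9)+(2*4)))*y) -> ((x*((z*9)+(2*4)))*y)
Apply SIMPLIFY at LRR (target: (2*4)): ((x*((z*9)+(2*4)))*y) -> ((x*((z*9)+8))*y)
Apply DISTRIBUTE at L (target: (x*((z*9)+8))): ((x*((z*9)+8))*y) -> (((x*(z*9))+(x*8))*y)
Apply DISTRIBUTE at root (target: (((x*(z*9))+(x*8))*y)): (((x*(z*9))+(x*8))*y) -> (((x*(z*9))*y)+((x*8)*y))
Apply SUBST(y,3): (((x*(z*9))*y)+((x*8)*y)) -> (((x*(z*9))*3)+((x*8)*3))
Apply SUBST(x,4): (((x*(z*9))*3)+((x*8)*3)) -> (((4*(z*9))*3)+((4*8)*3))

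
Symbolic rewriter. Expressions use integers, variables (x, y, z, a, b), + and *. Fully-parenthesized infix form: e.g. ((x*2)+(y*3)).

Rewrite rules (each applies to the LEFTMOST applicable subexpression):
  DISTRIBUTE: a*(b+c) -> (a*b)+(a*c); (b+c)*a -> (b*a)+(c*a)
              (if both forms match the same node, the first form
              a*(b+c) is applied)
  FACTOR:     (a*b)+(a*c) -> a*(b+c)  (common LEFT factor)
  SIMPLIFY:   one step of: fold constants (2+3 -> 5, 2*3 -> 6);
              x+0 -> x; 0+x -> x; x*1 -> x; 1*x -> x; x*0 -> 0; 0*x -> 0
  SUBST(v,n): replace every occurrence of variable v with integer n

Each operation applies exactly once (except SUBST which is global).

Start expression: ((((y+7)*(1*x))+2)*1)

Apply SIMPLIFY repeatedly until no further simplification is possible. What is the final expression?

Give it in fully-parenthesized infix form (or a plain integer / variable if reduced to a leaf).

Start: ((((y+7)*(1*x))+2)*1)
Step 1: at root: ((((y+7)*(1*x))+2)*1) -> (((y+7)*(1*x))+2); overall: ((((y+7)*(1*x))+2)*1) -> (((y+7)*(1*x))+2)
Step 2: at LR: (1*x) -> x; overall: (((y+7)*(1*x))+2) -> (((y+7)*x)+2)
Fixed point: (((y+7)*x)+2)

Answer: (((y+7)*x)+2)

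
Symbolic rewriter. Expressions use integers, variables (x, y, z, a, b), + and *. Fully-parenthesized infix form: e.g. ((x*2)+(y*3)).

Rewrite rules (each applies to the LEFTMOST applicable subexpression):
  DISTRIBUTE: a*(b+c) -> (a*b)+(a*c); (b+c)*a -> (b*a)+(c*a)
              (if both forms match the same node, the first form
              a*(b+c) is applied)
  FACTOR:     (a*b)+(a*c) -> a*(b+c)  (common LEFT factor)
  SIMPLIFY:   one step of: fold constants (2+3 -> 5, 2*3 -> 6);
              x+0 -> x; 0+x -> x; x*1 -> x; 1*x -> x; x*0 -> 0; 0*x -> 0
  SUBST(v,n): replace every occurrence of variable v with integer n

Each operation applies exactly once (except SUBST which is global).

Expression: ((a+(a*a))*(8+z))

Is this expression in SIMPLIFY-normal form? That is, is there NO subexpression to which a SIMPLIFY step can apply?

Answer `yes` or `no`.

Expression: ((a+(a*a))*(8+z))
Scanning for simplifiable subexpressions (pre-order)...
  at root: ((a+(a*a))*(8+z)) (not simplifiable)
  at L: (a+(a*a)) (not simplifiable)
  at LR: (a*a) (not simplifiable)
  at R: (8+z) (not simplifiable)
Result: no simplifiable subexpression found -> normal form.

Answer: yes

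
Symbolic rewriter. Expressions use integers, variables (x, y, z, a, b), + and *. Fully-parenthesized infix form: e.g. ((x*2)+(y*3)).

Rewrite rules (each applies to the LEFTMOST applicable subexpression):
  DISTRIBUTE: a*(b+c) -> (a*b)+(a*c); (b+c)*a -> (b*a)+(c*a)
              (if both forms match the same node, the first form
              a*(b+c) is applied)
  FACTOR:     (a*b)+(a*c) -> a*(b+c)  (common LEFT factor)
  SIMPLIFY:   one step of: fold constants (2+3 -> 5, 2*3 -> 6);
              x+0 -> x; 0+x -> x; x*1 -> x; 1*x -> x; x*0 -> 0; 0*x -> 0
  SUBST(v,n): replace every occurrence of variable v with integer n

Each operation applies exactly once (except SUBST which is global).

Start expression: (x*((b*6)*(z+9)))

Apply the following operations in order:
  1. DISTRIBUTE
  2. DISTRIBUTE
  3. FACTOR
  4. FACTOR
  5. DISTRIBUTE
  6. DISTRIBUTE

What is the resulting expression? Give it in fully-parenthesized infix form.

Answer: ((x*((b*6)*z))+(x*((b*6)*9)))

Derivation:
Start: (x*((b*6)*(z+9)))
Apply DISTRIBUTE at R (target: ((b*6)*(z+9))): (x*((b*6)*(z+9))) -> (x*(((b*6)*z)+((b*6)*9)))
Apply DISTRIBUTE at root (target: (x*(((b*6)*z)+((b*6)*9)))): (x*(((b*6)*z)+((b*6)*9))) -> ((x*((b*6)*z))+(x*((b*6)*9)))
Apply FACTOR at root (target: ((x*((b*6)*z))+(x*((b*6)*9)))): ((x*((b*6)*z))+(x*((b*6)*9))) -> (x*(((b*6)*z)+((b*6)*9)))
Apply FACTOR at R (target: (((b*6)*z)+((b*6)*9))): (x*(((b*6)*z)+((b*6)*9))) -> (x*((b*6)*(z+9)))
Apply DISTRIBUTE at R (target: ((b*6)*(z+9))): (x*((b*6)*(z+9))) -> (x*(((b*6)*z)+((b*6)*9)))
Apply DISTRIBUTE at root (target: (x*(((b*6)*z)+((b*6)*9)))): (x*(((b*6)*z)+((b*6)*9))) -> ((x*((b*6)*z))+(x*((b*6)*9)))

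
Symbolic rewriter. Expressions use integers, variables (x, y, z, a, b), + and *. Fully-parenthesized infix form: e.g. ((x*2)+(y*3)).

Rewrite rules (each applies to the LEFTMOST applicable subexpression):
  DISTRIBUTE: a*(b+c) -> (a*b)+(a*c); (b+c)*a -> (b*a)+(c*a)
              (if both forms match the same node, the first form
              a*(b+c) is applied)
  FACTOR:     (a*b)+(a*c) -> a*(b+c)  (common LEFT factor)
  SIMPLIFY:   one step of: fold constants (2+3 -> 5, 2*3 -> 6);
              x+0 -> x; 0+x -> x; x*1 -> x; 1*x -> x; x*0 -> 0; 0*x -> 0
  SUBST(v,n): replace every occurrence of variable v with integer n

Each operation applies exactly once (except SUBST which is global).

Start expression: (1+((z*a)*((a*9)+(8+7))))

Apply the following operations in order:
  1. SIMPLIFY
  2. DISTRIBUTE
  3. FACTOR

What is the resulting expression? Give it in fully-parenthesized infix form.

Start: (1+((z*a)*((a*9)+(8+7))))
Apply SIMPLIFY at RRR (target: (8+7)): (1+((z*a)*((a*9)+(8+7)))) -> (1+((z*a)*((a*9)+15)))
Apply DISTRIBUTE at R (target: ((z*a)*((a*9)+15))): (1+((z*a)*((a*9)+15))) -> (1+(((z*a)*(a*9))+((z*a)*15)))
Apply FACTOR at R (target: (((z*a)*(a*9))+((z*a)*15))): (1+(((z*a)*(a*9))+((z*a)*15))) -> (1+((z*a)*((a*9)+15)))

Answer: (1+((z*a)*((a*9)+15)))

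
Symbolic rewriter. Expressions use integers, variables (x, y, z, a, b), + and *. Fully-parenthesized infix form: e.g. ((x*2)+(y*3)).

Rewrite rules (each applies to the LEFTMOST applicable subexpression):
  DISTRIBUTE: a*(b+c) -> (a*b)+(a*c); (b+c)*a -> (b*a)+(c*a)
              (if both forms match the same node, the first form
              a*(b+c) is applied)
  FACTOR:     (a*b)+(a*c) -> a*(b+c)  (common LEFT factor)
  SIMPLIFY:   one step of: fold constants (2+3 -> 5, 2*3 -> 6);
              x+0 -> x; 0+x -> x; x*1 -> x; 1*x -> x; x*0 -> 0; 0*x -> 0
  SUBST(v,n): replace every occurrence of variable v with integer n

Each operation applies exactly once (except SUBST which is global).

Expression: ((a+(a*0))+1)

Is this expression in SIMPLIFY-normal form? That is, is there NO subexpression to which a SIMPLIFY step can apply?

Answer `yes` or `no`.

Answer: no

Derivation:
Expression: ((a+(a*0))+1)
Scanning for simplifiable subexpressions (pre-order)...
  at root: ((a+(a*0))+1) (not simplifiable)
  at L: (a+(a*0)) (not simplifiable)
  at LR: (a*0) (SIMPLIFIABLE)
Found simplifiable subexpr at path LR: (a*0)
One SIMPLIFY step would give: ((a+0)+1)
-> NOT in normal form.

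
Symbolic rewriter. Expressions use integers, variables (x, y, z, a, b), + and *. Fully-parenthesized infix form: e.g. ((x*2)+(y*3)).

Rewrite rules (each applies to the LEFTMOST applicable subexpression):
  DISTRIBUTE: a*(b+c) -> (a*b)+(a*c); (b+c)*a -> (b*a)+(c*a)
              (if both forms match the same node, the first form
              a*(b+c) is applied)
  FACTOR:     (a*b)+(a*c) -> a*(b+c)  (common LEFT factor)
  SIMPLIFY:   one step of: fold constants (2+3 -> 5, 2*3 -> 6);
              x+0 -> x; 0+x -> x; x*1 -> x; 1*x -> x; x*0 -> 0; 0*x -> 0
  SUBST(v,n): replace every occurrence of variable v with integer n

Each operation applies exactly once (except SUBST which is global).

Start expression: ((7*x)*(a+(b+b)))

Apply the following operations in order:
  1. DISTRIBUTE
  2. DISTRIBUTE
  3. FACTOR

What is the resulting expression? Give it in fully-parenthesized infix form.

Answer: (((7*x)*a)+((7*x)*(b+b)))

Derivation:
Start: ((7*x)*(a+(b+b)))
Apply DISTRIBUTE at root (target: ((7*x)*(a+(b+b)))): ((7*x)*(a+(b+b))) -> (((7*x)*a)+((7*x)*(b+b)))
Apply DISTRIBUTE at R (target: ((7*x)*(b+b))): (((7*x)*a)+((7*x)*(b+b))) -> (((7*x)*a)+(((7*x)*b)+((7*x)*b)))
Apply FACTOR at R (target: (((7*x)*b)+((7*x)*b))): (((7*x)*a)+(((7*x)*b)+((7*x)*b))) -> (((7*x)*a)+((7*x)*(b+b)))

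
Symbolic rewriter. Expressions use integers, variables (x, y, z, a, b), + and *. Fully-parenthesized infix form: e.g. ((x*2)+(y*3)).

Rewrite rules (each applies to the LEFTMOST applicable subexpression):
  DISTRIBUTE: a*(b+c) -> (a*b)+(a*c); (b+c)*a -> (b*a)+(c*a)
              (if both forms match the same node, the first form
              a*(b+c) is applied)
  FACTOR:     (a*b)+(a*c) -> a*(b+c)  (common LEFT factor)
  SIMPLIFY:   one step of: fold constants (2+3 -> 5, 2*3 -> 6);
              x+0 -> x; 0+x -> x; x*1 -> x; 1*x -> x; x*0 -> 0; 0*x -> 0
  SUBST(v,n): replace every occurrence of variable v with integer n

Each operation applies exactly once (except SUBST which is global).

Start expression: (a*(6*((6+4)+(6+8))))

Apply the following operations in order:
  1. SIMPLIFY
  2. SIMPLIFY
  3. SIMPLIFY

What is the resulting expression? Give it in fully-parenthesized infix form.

Answer: (a*(6*24))

Derivation:
Start: (a*(6*((6+4)+(6+8))))
Apply SIMPLIFY at RRL (target: (6+4)): (a*(6*((6+4)+(6+8)))) -> (a*(6*(10+(6+8))))
Apply SIMPLIFY at RRR (target: (6+8)): (a*(6*(10+(6+8)))) -> (a*(6*(10+14)))
Apply SIMPLIFY at RR (target: (10+14)): (a*(6*(10+14))) -> (a*(6*24))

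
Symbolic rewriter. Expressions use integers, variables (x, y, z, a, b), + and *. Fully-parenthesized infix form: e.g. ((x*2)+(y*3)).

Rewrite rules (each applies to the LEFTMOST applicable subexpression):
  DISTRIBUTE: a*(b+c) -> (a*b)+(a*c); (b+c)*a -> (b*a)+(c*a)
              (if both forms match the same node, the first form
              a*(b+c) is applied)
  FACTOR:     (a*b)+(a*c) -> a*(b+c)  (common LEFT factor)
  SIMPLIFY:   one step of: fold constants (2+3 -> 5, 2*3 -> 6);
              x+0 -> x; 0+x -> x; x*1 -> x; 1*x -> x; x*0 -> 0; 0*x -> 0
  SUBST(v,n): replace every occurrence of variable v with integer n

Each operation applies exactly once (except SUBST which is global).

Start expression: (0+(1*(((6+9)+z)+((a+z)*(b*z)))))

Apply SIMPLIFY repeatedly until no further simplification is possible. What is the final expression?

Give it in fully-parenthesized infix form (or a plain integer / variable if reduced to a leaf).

Start: (0+(1*(((6+9)+z)+((a+z)*(b*z)))))
Step 1: at root: (0+(1*(((6+9)+z)+((a+z)*(b*z))))) -> (1*(((6+9)+z)+((a+z)*(b*z)))); overall: (0+(1*(((6+9)+z)+((a+z)*(b*z))))) -> (1*(((6+9)+z)+((a+z)*(b*z))))
Step 2: at root: (1*(((6+9)+z)+((a+z)*(b*z)))) -> (((6+9)+z)+((a+z)*(b*z))); overall: (1*(((6+9)+z)+((a+z)*(b*z)))) -> (((6+9)+z)+((a+z)*(b*z)))
Step 3: at LL: (6+9) -> 15; overall: (((6+9)+z)+((a+z)*(b*z))) -> ((15+z)+((a+z)*(b*z)))
Fixed point: ((15+z)+((a+z)*(b*z)))

Answer: ((15+z)+((a+z)*(b*z)))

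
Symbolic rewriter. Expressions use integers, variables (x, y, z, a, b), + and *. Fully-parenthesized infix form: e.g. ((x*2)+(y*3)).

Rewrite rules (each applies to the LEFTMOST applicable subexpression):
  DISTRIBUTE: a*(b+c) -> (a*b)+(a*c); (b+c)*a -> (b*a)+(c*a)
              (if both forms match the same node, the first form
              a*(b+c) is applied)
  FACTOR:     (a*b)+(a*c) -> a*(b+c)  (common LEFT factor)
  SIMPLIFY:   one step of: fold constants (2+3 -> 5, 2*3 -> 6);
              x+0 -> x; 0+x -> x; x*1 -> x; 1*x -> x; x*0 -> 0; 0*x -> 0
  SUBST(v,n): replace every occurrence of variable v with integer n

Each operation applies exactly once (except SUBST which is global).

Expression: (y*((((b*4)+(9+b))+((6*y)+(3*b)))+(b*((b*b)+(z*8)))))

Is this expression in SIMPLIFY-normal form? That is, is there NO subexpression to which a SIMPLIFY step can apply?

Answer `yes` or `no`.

Expression: (y*((((b*4)+(9+b))+((6*y)+(3*b)))+(b*((b*b)+(z*8)))))
Scanning for simplifiable subexpressions (pre-order)...
  at root: (y*((((b*4)+(9+b))+((6*y)+(3*b)))+(b*((b*b)+(z*8))))) (not simplifiable)
  at R: ((((b*4)+(9+b))+((6*y)+(3*b)))+(b*((b*b)+(z*8)))) (not simplifiable)
  at RL: (((b*4)+(9+b))+((6*y)+(3*b))) (not simplifiable)
  at RLL: ((b*4)+(9+b)) (not simplifiable)
  at RLLL: (b*4) (not simplifiable)
  at RLLR: (9+b) (not simplifiable)
  at RLR: ((6*y)+(3*b)) (not simplifiable)
  at RLRL: (6*y) (not simplifiable)
  at RLRR: (3*b) (not simplifiable)
  at RR: (b*((b*b)+(z*8))) (not simplifiable)
  at RRR: ((b*b)+(z*8)) (not simplifiable)
  at RRRL: (b*b) (not simplifiable)
  at RRRR: (z*8) (not simplifiable)
Result: no simplifiable subexpression found -> normal form.

Answer: yes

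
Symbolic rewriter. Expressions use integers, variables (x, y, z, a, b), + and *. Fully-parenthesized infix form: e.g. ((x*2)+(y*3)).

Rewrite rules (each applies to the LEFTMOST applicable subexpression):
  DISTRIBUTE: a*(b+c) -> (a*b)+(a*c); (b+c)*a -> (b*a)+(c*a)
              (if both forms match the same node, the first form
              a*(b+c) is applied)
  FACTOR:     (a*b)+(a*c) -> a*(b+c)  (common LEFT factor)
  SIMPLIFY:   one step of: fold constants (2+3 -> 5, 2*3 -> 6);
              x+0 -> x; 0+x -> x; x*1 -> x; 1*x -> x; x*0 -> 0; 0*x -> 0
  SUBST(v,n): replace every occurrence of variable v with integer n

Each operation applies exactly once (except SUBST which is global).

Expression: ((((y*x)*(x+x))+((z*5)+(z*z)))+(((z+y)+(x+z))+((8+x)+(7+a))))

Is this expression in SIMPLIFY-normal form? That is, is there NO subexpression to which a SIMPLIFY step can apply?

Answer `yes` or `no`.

Expression: ((((y*x)*(x+x))+((z*5)+(z*z)))+(((z+y)+(x+z))+((8+x)+(7+a))))
Scanning for simplifiable subexpressions (pre-order)...
  at root: ((((y*x)*(x+x))+((z*5)+(z*z)))+(((z+y)+(x+z))+((8+x)+(7+a)))) (not simplifiable)
  at L: (((y*x)*(x+x))+((z*5)+(z*z))) (not simplifiable)
  at LL: ((y*x)*(x+x)) (not simplifiable)
  at LLL: (y*x) (not simplifiable)
  at LLR: (x+x) (not simplifiable)
  at LR: ((z*5)+(z*z)) (not simplifiable)
  at LRL: (z*5) (not simplifiable)
  at LRR: (z*z) (not simplifiable)
  at R: (((z+y)+(x+z))+((8+x)+(7+a))) (not simplifiable)
  at RL: ((z+y)+(x+z)) (not simplifiable)
  at RLL: (z+y) (not simplifiable)
  at RLR: (x+z) (not simplifiable)
  at RR: ((8+x)+(7+a)) (not simplifiable)
  at RRL: (8+x) (not simplifiable)
  at RRR: (7+a) (not simplifiable)
Result: no simplifiable subexpression found -> normal form.

Answer: yes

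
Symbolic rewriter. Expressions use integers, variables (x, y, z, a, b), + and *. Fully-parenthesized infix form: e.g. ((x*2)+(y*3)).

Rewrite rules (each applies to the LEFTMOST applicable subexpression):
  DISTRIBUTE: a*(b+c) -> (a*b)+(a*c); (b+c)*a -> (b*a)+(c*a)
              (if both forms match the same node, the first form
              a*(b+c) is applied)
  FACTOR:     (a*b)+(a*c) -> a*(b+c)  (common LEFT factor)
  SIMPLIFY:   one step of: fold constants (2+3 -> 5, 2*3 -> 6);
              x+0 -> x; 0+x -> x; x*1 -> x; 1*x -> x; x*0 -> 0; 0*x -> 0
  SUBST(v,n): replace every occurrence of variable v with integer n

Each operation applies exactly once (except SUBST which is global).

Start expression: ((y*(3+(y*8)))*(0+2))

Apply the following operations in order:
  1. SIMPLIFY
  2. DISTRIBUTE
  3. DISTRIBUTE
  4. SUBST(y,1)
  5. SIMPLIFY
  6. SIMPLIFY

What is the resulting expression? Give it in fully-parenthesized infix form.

Start: ((y*(3+(y*8)))*(0+2))
Apply SIMPLIFY at R (target: (0+2)): ((y*(3+(y*8)))*(0+2)) -> ((y*(3+(y*8)))*2)
Apply DISTRIBUTE at L (target: (y*(3+(y*8)))): ((y*(3+(y*8)))*2) -> (((y*3)+(y*(y*8)))*2)
Apply DISTRIBUTE at root (target: (((y*3)+(y*(y*8)))*2)): (((y*3)+(y*(y*8)))*2) -> (((y*3)*2)+((y*(y*8))*2))
Apply SUBST(y,1): (((y*3)*2)+((y*(y*8))*2)) -> (((1*3)*2)+((1*(1*8))*2))
Apply SIMPLIFY at LL (target: (1*3)): (((1*3)*2)+((1*(1*8))*2)) -> ((3*2)+((1*(1*8))*2))
Apply SIMPLIFY at L (target: (3*2)): ((3*2)+((1*(1*8))*2)) -> (6+((1*(1*8))*2))

Answer: (6+((1*(1*8))*2))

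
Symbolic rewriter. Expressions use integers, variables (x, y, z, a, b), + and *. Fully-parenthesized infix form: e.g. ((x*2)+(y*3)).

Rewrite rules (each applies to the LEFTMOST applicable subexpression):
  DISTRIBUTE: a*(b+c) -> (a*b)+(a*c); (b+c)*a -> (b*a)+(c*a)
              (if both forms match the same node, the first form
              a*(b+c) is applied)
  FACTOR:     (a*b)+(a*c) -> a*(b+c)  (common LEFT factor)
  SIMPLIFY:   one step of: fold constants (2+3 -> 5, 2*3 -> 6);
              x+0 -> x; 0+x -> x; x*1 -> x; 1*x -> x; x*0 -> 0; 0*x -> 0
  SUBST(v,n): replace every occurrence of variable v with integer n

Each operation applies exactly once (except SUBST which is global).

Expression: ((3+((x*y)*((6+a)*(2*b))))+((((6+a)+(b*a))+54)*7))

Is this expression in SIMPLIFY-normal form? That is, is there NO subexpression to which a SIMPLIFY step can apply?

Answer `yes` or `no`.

Answer: yes

Derivation:
Expression: ((3+((x*y)*((6+a)*(2*b))))+((((6+a)+(b*a))+54)*7))
Scanning for simplifiable subexpressions (pre-order)...
  at root: ((3+((x*y)*((6+a)*(2*b))))+((((6+a)+(b*a))+54)*7)) (not simplifiable)
  at L: (3+((x*y)*((6+a)*(2*b)))) (not simplifiable)
  at LR: ((x*y)*((6+a)*(2*b))) (not simplifiable)
  at LRL: (x*y) (not simplifiable)
  at LRR: ((6+a)*(2*b)) (not simplifiable)
  at LRRL: (6+a) (not simplifiable)
  at LRRR: (2*b) (not simplifiable)
  at R: ((((6+a)+(b*a))+54)*7) (not simplifiable)
  at RL: (((6+a)+(b*a))+54) (not simplifiable)
  at RLL: ((6+a)+(b*a)) (not simplifiable)
  at RLLL: (6+a) (not simplifiable)
  at RLLR: (b*a) (not simplifiable)
Result: no simplifiable subexpression found -> normal form.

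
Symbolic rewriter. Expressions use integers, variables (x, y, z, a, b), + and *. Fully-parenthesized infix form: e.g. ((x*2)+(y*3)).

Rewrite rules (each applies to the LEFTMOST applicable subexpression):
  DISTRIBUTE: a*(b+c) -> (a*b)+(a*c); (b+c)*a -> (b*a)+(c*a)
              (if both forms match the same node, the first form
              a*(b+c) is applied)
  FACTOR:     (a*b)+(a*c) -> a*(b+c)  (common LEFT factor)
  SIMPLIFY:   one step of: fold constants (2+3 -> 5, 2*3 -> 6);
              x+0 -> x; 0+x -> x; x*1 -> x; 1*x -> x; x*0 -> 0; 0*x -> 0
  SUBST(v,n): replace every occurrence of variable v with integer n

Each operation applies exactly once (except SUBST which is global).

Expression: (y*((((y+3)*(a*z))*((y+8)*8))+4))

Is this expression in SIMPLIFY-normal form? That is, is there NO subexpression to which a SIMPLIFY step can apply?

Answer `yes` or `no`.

Answer: yes

Derivation:
Expression: (y*((((y+3)*(a*z))*((y+8)*8))+4))
Scanning for simplifiable subexpressions (pre-order)...
  at root: (y*((((y+3)*(a*z))*((y+8)*8))+4)) (not simplifiable)
  at R: ((((y+3)*(a*z))*((y+8)*8))+4) (not simplifiable)
  at RL: (((y+3)*(a*z))*((y+8)*8)) (not simplifiable)
  at RLL: ((y+3)*(a*z)) (not simplifiable)
  at RLLL: (y+3) (not simplifiable)
  at RLLR: (a*z) (not simplifiable)
  at RLR: ((y+8)*8) (not simplifiable)
  at RLRL: (y+8) (not simplifiable)
Result: no simplifiable subexpression found -> normal form.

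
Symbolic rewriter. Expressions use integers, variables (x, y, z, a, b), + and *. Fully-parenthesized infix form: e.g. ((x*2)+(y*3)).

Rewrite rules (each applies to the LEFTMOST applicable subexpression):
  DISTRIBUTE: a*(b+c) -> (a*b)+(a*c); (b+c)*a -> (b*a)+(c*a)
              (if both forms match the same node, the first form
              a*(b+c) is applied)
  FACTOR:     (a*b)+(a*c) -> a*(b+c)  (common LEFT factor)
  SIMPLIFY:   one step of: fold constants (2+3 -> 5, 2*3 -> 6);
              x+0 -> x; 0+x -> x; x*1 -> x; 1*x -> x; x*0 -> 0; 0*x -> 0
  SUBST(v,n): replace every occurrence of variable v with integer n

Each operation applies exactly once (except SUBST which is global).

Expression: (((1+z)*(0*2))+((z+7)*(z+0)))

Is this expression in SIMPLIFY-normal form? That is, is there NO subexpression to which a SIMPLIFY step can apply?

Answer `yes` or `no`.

Answer: no

Derivation:
Expression: (((1+z)*(0*2))+((z+7)*(z+0)))
Scanning for simplifiable subexpressions (pre-order)...
  at root: (((1+z)*(0*2))+((z+7)*(z+0))) (not simplifiable)
  at L: ((1+z)*(0*2)) (not simplifiable)
  at LL: (1+z) (not simplifiable)
  at LR: (0*2) (SIMPLIFIABLE)
  at R: ((z+7)*(z+0)) (not simplifiable)
  at RL: (z+7) (not simplifiable)
  at RR: (z+0) (SIMPLIFIABLE)
Found simplifiable subexpr at path LR: (0*2)
One SIMPLIFY step would give: (((1+z)*0)+((z+7)*(z+0)))
-> NOT in normal form.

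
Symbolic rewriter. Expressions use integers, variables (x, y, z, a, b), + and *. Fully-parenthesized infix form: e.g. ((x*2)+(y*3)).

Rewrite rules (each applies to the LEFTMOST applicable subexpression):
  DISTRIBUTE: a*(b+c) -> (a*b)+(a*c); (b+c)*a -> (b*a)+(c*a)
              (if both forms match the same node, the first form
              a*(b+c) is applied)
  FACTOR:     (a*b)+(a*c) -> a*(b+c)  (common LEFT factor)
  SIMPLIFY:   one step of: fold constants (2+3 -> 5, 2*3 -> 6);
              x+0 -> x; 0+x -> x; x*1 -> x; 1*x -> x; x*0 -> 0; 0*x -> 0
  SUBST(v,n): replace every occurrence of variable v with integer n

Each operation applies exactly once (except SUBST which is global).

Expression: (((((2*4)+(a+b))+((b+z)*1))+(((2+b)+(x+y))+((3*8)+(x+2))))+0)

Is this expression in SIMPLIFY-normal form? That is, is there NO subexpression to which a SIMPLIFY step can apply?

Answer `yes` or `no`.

Answer: no

Derivation:
Expression: (((((2*4)+(a+b))+((b+z)*1))+(((2+b)+(x+y))+((3*8)+(x+2))))+0)
Scanning for simplifiable subexpressions (pre-order)...
  at root: (((((2*4)+(a+b))+((b+z)*1))+(((2+b)+(x+y))+((3*8)+(x+2))))+0) (SIMPLIFIABLE)
  at L: ((((2*4)+(a+b))+((b+z)*1))+(((2+b)+(x+y))+((3*8)+(x+2)))) (not simplifiable)
  at LL: (((2*4)+(a+b))+((b+z)*1)) (not simplifiable)
  at LLL: ((2*4)+(a+b)) (not simplifiable)
  at LLLL: (2*4) (SIMPLIFIABLE)
  at LLLR: (a+b) (not simplifiable)
  at LLR: ((b+z)*1) (SIMPLIFIABLE)
  at LLRL: (b+z) (not simplifiable)
  at LR: (((2+b)+(x+y))+((3*8)+(x+2))) (not simplifiable)
  at LRL: ((2+b)+(x+y)) (not simplifiable)
  at LRLL: (2+b) (not simplifiable)
  at LRLR: (x+y) (not simplifiable)
  at LRR: ((3*8)+(x+2)) (not simplifiable)
  at LRRL: (3*8) (SIMPLIFIABLE)
  at LRRR: (x+2) (not simplifiable)
Found simplifiable subexpr at path root: (((((2*4)+(a+b))+((b+z)*1))+(((2+b)+(x+y))+((3*8)+(x+2))))+0)
One SIMPLIFY step would give: ((((2*4)+(a+b))+((b+z)*1))+(((2+b)+(x+y))+((3*8)+(x+2))))
-> NOT in normal form.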